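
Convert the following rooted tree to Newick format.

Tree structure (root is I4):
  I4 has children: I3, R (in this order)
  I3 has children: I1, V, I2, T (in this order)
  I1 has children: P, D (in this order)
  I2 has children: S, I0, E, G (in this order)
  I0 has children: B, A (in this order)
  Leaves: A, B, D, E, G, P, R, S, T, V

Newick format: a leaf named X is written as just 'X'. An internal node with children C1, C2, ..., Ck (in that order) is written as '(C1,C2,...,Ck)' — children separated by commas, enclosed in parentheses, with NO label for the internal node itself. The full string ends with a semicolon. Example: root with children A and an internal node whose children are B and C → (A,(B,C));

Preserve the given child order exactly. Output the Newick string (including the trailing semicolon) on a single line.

internal I4 with children ['I3', 'R']
  internal I3 with children ['I1', 'V', 'I2', 'T']
    internal I1 with children ['P', 'D']
      leaf 'P' → 'P'
      leaf 'D' → 'D'
    → '(P,D)'
    leaf 'V' → 'V'
    internal I2 with children ['S', 'I0', 'E', 'G']
      leaf 'S' → 'S'
      internal I0 with children ['B', 'A']
        leaf 'B' → 'B'
        leaf 'A' → 'A'
      → '(B,A)'
      leaf 'E' → 'E'
      leaf 'G' → 'G'
    → '(S,(B,A),E,G)'
    leaf 'T' → 'T'
  → '((P,D),V,(S,(B,A),E,G),T)'
  leaf 'R' → 'R'
→ '(((P,D),V,(S,(B,A),E,G),T),R)'
Final: (((P,D),V,(S,(B,A),E,G),T),R);

Answer: (((P,D),V,(S,(B,A),E,G),T),R);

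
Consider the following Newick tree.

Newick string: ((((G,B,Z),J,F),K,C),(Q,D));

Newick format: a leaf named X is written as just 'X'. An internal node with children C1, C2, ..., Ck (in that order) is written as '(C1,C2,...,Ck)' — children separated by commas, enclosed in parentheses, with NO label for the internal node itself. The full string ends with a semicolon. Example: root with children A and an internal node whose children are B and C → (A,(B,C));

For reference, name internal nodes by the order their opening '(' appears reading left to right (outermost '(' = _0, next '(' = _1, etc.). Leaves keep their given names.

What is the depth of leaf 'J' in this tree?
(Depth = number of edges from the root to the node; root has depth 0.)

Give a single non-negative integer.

Answer: 3

Derivation:
Newick: ((((G,B,Z),J,F),K,C),(Q,D));
Naming internals by '(' encounter order: outermost '(' = _0, next = _1, ...
Query node: J
Path from root: _0 -> _1 -> _2 -> J
Depth of J: 3 (number of edges from root)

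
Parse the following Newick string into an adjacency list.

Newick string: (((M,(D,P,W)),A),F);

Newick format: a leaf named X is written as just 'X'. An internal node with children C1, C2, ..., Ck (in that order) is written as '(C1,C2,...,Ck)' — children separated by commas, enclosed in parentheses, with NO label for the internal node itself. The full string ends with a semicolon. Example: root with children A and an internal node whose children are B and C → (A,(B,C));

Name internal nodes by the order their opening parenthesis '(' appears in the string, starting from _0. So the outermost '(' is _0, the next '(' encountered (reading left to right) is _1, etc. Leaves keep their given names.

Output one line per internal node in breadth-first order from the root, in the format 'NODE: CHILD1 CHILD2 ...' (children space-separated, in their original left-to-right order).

Answer: _0: _1 F
_1: _2 A
_2: M _3
_3: D P W

Derivation:
Input: (((M,(D,P,W)),A),F);
Scanning left-to-right, naming '(' by encounter order:
  pos 0: '(' -> open internal node _0 (depth 1)
  pos 1: '(' -> open internal node _1 (depth 2)
  pos 2: '(' -> open internal node _2 (depth 3)
  pos 5: '(' -> open internal node _3 (depth 4)
  pos 11: ')' -> close internal node _3 (now at depth 3)
  pos 12: ')' -> close internal node _2 (now at depth 2)
  pos 15: ')' -> close internal node _1 (now at depth 1)
  pos 18: ')' -> close internal node _0 (now at depth 0)
Total internal nodes: 4
BFS adjacency from root:
  _0: _1 F
  _1: _2 A
  _2: M _3
  _3: D P W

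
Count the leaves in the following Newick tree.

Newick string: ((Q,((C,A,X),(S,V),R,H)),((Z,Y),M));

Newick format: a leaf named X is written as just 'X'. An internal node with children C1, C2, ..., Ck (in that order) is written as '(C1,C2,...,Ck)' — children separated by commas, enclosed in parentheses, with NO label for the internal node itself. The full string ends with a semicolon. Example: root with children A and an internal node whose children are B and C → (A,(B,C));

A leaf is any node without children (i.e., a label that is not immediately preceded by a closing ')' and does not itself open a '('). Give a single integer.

Answer: 11

Derivation:
Newick: ((Q,((C,A,X),(S,V),R,H)),((Z,Y),M));
Scan left-to-right; a leaf is any maximal label run not followed by '(':
  pos 2: leaf 'Q' → count = 1
  pos 6: leaf 'C' → count = 2
  pos 8: leaf 'A' → count = 3
  pos 10: leaf 'X' → count = 4
  pos 14: leaf 'S' → count = 5
  pos 16: leaf 'V' → count = 6
  pos 19: leaf 'R' → count = 7
  pos 21: leaf 'H' → count = 8
  pos 27: leaf 'Z' → count = 9
  pos 29: leaf 'Y' → count = 10
  pos 32: leaf 'M' → count = 11
Total leaves: 11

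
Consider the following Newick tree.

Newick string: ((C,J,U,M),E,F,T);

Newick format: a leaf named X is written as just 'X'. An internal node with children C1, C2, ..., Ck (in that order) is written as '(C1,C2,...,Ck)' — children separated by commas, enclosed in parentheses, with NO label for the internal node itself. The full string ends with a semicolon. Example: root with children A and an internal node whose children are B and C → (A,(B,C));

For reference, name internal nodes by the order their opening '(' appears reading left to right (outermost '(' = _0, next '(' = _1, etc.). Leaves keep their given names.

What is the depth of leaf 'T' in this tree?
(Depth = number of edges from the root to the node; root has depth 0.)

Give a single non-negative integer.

Answer: 1

Derivation:
Newick: ((C,J,U,M),E,F,T);
Naming internals by '(' encounter order: outermost '(' = _0, next = _1, ...
Query node: T
Path from root: _0 -> T
Depth of T: 1 (number of edges from root)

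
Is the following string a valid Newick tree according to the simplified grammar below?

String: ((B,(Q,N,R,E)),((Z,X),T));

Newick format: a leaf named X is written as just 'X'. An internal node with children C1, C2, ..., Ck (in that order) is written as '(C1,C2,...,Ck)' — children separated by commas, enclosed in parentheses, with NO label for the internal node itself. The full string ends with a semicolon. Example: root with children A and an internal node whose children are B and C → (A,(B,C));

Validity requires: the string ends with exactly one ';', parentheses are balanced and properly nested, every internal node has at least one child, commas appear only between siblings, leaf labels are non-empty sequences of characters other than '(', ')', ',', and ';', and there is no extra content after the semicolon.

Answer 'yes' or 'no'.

Answer: yes

Derivation:
Input: ((B,(Q,N,R,E)),((Z,X),T));
Paren balance: 5 '(' vs 5 ')' OK
Ends with single ';': True
Full parse: OK
Valid: True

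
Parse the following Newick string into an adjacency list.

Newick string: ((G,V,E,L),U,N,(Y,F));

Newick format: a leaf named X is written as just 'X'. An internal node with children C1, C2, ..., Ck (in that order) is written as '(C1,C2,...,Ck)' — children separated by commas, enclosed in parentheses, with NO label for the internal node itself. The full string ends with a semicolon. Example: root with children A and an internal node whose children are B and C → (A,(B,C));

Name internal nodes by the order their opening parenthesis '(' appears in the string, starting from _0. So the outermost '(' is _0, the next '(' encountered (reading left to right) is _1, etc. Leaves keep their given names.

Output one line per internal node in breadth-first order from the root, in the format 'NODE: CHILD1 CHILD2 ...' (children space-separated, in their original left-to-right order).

Input: ((G,V,E,L),U,N,(Y,F));
Scanning left-to-right, naming '(' by encounter order:
  pos 0: '(' -> open internal node _0 (depth 1)
  pos 1: '(' -> open internal node _1 (depth 2)
  pos 9: ')' -> close internal node _1 (now at depth 1)
  pos 15: '(' -> open internal node _2 (depth 2)
  pos 19: ')' -> close internal node _2 (now at depth 1)
  pos 20: ')' -> close internal node _0 (now at depth 0)
Total internal nodes: 3
BFS adjacency from root:
  _0: _1 U N _2
  _1: G V E L
  _2: Y F

Answer: _0: _1 U N _2
_1: G V E L
_2: Y F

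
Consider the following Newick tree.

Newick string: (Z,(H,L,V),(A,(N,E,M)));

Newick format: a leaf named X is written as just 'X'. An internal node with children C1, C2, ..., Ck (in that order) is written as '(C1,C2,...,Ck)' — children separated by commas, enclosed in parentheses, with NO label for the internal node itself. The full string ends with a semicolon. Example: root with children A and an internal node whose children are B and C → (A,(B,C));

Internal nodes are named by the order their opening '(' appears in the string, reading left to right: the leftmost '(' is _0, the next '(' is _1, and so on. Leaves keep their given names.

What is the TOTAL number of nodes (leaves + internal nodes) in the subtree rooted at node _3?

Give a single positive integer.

Answer: 4

Derivation:
Newick: (Z,(H,L,V),(A,(N,E,M)));
Locate _3: it is the '(' at position 14 (the 4th '(' reading left to right).
Query: subtree rooted at _3
_3: subtree_size = 1 + 3
  N: subtree_size = 1 + 0
  E: subtree_size = 1 + 0
  M: subtree_size = 1 + 0
Total subtree size of _3: 4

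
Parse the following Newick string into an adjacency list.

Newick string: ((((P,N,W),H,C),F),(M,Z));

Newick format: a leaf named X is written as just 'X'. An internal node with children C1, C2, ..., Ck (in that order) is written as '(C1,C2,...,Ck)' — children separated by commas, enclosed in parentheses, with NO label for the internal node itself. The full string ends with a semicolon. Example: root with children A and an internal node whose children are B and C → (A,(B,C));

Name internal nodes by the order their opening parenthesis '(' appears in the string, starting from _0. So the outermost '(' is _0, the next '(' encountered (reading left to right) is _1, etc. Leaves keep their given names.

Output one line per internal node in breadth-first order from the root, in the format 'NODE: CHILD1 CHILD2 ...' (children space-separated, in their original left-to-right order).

Input: ((((P,N,W),H,C),F),(M,Z));
Scanning left-to-right, naming '(' by encounter order:
  pos 0: '(' -> open internal node _0 (depth 1)
  pos 1: '(' -> open internal node _1 (depth 2)
  pos 2: '(' -> open internal node _2 (depth 3)
  pos 3: '(' -> open internal node _3 (depth 4)
  pos 9: ')' -> close internal node _3 (now at depth 3)
  pos 14: ')' -> close internal node _2 (now at depth 2)
  pos 17: ')' -> close internal node _1 (now at depth 1)
  pos 19: '(' -> open internal node _4 (depth 2)
  pos 23: ')' -> close internal node _4 (now at depth 1)
  pos 24: ')' -> close internal node _0 (now at depth 0)
Total internal nodes: 5
BFS adjacency from root:
  _0: _1 _4
  _1: _2 F
  _4: M Z
  _2: _3 H C
  _3: P N W

Answer: _0: _1 _4
_1: _2 F
_4: M Z
_2: _3 H C
_3: P N W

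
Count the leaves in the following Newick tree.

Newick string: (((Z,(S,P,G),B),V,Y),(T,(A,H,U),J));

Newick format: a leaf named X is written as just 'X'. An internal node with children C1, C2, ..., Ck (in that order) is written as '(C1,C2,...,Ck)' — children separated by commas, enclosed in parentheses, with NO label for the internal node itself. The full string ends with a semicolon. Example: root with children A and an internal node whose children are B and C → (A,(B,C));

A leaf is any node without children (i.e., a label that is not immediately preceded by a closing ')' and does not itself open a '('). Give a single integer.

Newick: (((Z,(S,P,G),B),V,Y),(T,(A,H,U),J));
Scan left-to-right; a leaf is any maximal label run not followed by '(':
  pos 3: leaf 'Z' → count = 1
  pos 6: leaf 'S' → count = 2
  pos 8: leaf 'P' → count = 3
  pos 10: leaf 'G' → count = 4
  pos 13: leaf 'B' → count = 5
  pos 16: leaf 'V' → count = 6
  pos 18: leaf 'Y' → count = 7
  pos 22: leaf 'T' → count = 8
  pos 25: leaf 'A' → count = 9
  pos 27: leaf 'H' → count = 10
  pos 29: leaf 'U' → count = 11
  pos 32: leaf 'J' → count = 12
Total leaves: 12

Answer: 12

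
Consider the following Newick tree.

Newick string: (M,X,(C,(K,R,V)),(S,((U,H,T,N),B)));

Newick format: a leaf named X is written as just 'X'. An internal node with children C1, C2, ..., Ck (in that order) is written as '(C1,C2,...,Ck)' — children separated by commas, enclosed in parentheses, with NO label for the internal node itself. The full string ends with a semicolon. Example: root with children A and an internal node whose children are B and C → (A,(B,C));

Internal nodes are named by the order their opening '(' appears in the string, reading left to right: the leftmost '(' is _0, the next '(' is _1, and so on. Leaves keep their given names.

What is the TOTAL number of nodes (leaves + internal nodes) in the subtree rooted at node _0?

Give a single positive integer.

Newick: (M,X,(C,(K,R,V)),(S,((U,H,T,N),B)));
Locate _0: it is the '(' at position 0 (the 1st '(' reading left to right).
Query: subtree rooted at _0
_0: subtree_size = 1 + 17
  M: subtree_size = 1 + 0
  X: subtree_size = 1 + 0
  _1: subtree_size = 1 + 5
    C: subtree_size = 1 + 0
    _2: subtree_size = 1 + 3
      K: subtree_size = 1 + 0
      R: subtree_size = 1 + 0
      V: subtree_size = 1 + 0
  _3: subtree_size = 1 + 8
    S: subtree_size = 1 + 0
    _4: subtree_size = 1 + 6
      _5: subtree_size = 1 + 4
        U: subtree_size = 1 + 0
        H: subtree_size = 1 + 0
        T: subtree_size = 1 + 0
        N: subtree_size = 1 + 0
      B: subtree_size = 1 + 0
Total subtree size of _0: 18

Answer: 18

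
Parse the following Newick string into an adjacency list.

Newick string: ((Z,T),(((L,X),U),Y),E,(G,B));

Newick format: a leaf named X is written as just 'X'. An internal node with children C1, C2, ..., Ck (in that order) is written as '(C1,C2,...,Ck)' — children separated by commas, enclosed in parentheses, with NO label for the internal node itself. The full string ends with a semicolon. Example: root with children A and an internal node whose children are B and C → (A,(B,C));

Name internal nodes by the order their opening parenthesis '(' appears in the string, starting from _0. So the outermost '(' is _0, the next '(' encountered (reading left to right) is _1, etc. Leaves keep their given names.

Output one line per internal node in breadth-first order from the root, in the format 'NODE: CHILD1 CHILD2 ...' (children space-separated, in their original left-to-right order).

Input: ((Z,T),(((L,X),U),Y),E,(G,B));
Scanning left-to-right, naming '(' by encounter order:
  pos 0: '(' -> open internal node _0 (depth 1)
  pos 1: '(' -> open internal node _1 (depth 2)
  pos 5: ')' -> close internal node _1 (now at depth 1)
  pos 7: '(' -> open internal node _2 (depth 2)
  pos 8: '(' -> open internal node _3 (depth 3)
  pos 9: '(' -> open internal node _4 (depth 4)
  pos 13: ')' -> close internal node _4 (now at depth 3)
  pos 16: ')' -> close internal node _3 (now at depth 2)
  pos 19: ')' -> close internal node _2 (now at depth 1)
  pos 23: '(' -> open internal node _5 (depth 2)
  pos 27: ')' -> close internal node _5 (now at depth 1)
  pos 28: ')' -> close internal node _0 (now at depth 0)
Total internal nodes: 6
BFS adjacency from root:
  _0: _1 _2 E _5
  _1: Z T
  _2: _3 Y
  _5: G B
  _3: _4 U
  _4: L X

Answer: _0: _1 _2 E _5
_1: Z T
_2: _3 Y
_5: G B
_3: _4 U
_4: L X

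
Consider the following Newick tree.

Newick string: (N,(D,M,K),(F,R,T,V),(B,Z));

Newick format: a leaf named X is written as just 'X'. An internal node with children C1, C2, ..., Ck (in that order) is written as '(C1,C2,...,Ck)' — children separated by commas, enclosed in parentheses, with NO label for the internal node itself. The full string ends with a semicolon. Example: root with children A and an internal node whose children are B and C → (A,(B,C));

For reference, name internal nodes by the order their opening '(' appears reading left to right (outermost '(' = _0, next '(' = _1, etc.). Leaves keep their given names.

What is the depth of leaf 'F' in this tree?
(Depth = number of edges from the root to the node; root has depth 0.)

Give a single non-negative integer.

Newick: (N,(D,M,K),(F,R,T,V),(B,Z));
Naming internals by '(' encounter order: outermost '(' = _0, next = _1, ...
Query node: F
Path from root: _0 -> _2 -> F
Depth of F: 2 (number of edges from root)

Answer: 2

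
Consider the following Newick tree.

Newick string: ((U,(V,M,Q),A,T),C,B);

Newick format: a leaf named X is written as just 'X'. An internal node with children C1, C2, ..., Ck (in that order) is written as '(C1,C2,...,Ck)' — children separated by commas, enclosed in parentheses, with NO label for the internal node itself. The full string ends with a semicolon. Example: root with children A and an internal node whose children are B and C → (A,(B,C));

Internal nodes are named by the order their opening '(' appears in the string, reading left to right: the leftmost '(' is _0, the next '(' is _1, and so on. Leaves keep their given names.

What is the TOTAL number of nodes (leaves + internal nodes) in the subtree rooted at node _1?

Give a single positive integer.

Newick: ((U,(V,M,Q),A,T),C,B);
Locate _1: it is the '(' at position 1 (the 2nd '(' reading left to right).
Query: subtree rooted at _1
_1: subtree_size = 1 + 7
  U: subtree_size = 1 + 0
  _2: subtree_size = 1 + 3
    V: subtree_size = 1 + 0
    M: subtree_size = 1 + 0
    Q: subtree_size = 1 + 0
  A: subtree_size = 1 + 0
  T: subtree_size = 1 + 0
Total subtree size of _1: 8

Answer: 8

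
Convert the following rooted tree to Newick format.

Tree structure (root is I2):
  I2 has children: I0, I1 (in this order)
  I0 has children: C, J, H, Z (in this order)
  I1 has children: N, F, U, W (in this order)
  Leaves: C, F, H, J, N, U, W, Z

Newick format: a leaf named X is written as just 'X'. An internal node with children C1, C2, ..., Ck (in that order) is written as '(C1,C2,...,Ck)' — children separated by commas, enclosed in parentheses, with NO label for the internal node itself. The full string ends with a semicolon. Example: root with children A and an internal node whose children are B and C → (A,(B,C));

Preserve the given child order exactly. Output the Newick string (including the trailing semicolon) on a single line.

internal I2 with children ['I0', 'I1']
  internal I0 with children ['C', 'J', 'H', 'Z']
    leaf 'C' → 'C'
    leaf 'J' → 'J'
    leaf 'H' → 'H'
    leaf 'Z' → 'Z'
  → '(C,J,H,Z)'
  internal I1 with children ['N', 'F', 'U', 'W']
    leaf 'N' → 'N'
    leaf 'F' → 'F'
    leaf 'U' → 'U'
    leaf 'W' → 'W'
  → '(N,F,U,W)'
→ '((C,J,H,Z),(N,F,U,W))'
Final: ((C,J,H,Z),(N,F,U,W));

Answer: ((C,J,H,Z),(N,F,U,W));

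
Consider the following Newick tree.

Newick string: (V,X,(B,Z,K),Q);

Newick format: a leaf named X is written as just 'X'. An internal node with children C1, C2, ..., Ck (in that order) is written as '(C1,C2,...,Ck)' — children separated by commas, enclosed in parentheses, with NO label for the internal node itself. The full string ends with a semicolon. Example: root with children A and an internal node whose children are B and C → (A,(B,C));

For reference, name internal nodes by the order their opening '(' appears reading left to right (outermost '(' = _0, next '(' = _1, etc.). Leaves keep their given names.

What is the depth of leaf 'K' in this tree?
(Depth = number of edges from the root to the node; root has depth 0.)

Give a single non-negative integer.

Newick: (V,X,(B,Z,K),Q);
Naming internals by '(' encounter order: outermost '(' = _0, next = _1, ...
Query node: K
Path from root: _0 -> _1 -> K
Depth of K: 2 (number of edges from root)

Answer: 2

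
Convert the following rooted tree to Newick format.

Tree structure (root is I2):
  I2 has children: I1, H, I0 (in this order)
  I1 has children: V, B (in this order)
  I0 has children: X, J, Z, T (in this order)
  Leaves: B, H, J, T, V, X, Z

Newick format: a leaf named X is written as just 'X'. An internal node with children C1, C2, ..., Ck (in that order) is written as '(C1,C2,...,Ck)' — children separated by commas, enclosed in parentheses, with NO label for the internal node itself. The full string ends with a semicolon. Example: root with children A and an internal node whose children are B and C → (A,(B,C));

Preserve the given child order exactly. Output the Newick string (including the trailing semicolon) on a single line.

internal I2 with children ['I1', 'H', 'I0']
  internal I1 with children ['V', 'B']
    leaf 'V' → 'V'
    leaf 'B' → 'B'
  → '(V,B)'
  leaf 'H' → 'H'
  internal I0 with children ['X', 'J', 'Z', 'T']
    leaf 'X' → 'X'
    leaf 'J' → 'J'
    leaf 'Z' → 'Z'
    leaf 'T' → 'T'
  → '(X,J,Z,T)'
→ '((V,B),H,(X,J,Z,T))'
Final: ((V,B),H,(X,J,Z,T));

Answer: ((V,B),H,(X,J,Z,T));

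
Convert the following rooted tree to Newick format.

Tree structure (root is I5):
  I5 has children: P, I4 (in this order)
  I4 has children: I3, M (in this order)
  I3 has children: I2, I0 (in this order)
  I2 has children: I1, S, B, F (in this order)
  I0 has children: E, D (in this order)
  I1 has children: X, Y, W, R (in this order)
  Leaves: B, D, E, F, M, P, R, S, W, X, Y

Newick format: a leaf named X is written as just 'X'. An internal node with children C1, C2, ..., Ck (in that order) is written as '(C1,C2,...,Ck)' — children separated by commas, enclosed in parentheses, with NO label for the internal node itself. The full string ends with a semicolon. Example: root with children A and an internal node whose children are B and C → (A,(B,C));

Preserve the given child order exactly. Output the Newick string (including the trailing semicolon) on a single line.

Answer: (P,((((X,Y,W,R),S,B,F),(E,D)),M));

Derivation:
internal I5 with children ['P', 'I4']
  leaf 'P' → 'P'
  internal I4 with children ['I3', 'M']
    internal I3 with children ['I2', 'I0']
      internal I2 with children ['I1', 'S', 'B', 'F']
        internal I1 with children ['X', 'Y', 'W', 'R']
          leaf 'X' → 'X'
          leaf 'Y' → 'Y'
          leaf 'W' → 'W'
          leaf 'R' → 'R'
        → '(X,Y,W,R)'
        leaf 'S' → 'S'
        leaf 'B' → 'B'
        leaf 'F' → 'F'
      → '((X,Y,W,R),S,B,F)'
      internal I0 with children ['E', 'D']
        leaf 'E' → 'E'
        leaf 'D' → 'D'
      → '(E,D)'
    → '(((X,Y,W,R),S,B,F),(E,D))'
    leaf 'M' → 'M'
  → '((((X,Y,W,R),S,B,F),(E,D)),M)'
→ '(P,((((X,Y,W,R),S,B,F),(E,D)),M))'
Final: (P,((((X,Y,W,R),S,B,F),(E,D)),M));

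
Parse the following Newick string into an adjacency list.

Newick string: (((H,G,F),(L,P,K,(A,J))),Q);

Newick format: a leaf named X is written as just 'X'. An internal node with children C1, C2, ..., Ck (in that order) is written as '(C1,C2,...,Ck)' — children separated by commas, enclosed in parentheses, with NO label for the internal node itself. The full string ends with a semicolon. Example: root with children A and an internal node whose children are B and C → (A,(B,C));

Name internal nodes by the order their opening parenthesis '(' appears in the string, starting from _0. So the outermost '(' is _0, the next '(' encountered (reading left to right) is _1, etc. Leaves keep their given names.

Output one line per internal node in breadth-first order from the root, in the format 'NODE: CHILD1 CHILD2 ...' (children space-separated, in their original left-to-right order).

Answer: _0: _1 Q
_1: _2 _3
_2: H G F
_3: L P K _4
_4: A J

Derivation:
Input: (((H,G,F),(L,P,K,(A,J))),Q);
Scanning left-to-right, naming '(' by encounter order:
  pos 0: '(' -> open internal node _0 (depth 1)
  pos 1: '(' -> open internal node _1 (depth 2)
  pos 2: '(' -> open internal node _2 (depth 3)
  pos 8: ')' -> close internal node _2 (now at depth 2)
  pos 10: '(' -> open internal node _3 (depth 3)
  pos 17: '(' -> open internal node _4 (depth 4)
  pos 21: ')' -> close internal node _4 (now at depth 3)
  pos 22: ')' -> close internal node _3 (now at depth 2)
  pos 23: ')' -> close internal node _1 (now at depth 1)
  pos 26: ')' -> close internal node _0 (now at depth 0)
Total internal nodes: 5
BFS adjacency from root:
  _0: _1 Q
  _1: _2 _3
  _2: H G F
  _3: L P K _4
  _4: A J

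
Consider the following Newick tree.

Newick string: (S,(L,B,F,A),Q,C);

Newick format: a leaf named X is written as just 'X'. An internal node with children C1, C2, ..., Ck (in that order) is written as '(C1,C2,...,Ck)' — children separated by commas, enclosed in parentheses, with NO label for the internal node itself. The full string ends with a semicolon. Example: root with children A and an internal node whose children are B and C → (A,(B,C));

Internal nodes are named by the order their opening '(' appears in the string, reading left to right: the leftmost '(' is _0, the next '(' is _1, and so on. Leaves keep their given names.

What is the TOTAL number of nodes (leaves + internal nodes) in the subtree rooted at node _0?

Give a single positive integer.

Answer: 9

Derivation:
Newick: (S,(L,B,F,A),Q,C);
Locate _0: it is the '(' at position 0 (the 1st '(' reading left to right).
Query: subtree rooted at _0
_0: subtree_size = 1 + 8
  S: subtree_size = 1 + 0
  _1: subtree_size = 1 + 4
    L: subtree_size = 1 + 0
    B: subtree_size = 1 + 0
    F: subtree_size = 1 + 0
    A: subtree_size = 1 + 0
  Q: subtree_size = 1 + 0
  C: subtree_size = 1 + 0
Total subtree size of _0: 9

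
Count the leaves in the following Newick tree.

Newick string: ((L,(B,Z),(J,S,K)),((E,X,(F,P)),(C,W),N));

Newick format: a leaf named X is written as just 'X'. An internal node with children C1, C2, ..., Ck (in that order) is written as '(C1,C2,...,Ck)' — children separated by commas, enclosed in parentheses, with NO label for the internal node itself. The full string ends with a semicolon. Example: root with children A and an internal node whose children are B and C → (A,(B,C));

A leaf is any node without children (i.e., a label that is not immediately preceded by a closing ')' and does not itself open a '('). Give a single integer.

Answer: 13

Derivation:
Newick: ((L,(B,Z),(J,S,K)),((E,X,(F,P)),(C,W),N));
Scan left-to-right; a leaf is any maximal label run not followed by '(':
  pos 2: leaf 'L' → count = 1
  pos 5: leaf 'B' → count = 2
  pos 7: leaf 'Z' → count = 3
  pos 11: leaf 'J' → count = 4
  pos 13: leaf 'S' → count = 5
  pos 15: leaf 'K' → count = 6
  pos 21: leaf 'E' → count = 7
  pos 23: leaf 'X' → count = 8
  pos 26: leaf 'F' → count = 9
  pos 28: leaf 'P' → count = 10
  pos 33: leaf 'C' → count = 11
  pos 35: leaf 'W' → count = 12
  pos 38: leaf 'N' → count = 13
Total leaves: 13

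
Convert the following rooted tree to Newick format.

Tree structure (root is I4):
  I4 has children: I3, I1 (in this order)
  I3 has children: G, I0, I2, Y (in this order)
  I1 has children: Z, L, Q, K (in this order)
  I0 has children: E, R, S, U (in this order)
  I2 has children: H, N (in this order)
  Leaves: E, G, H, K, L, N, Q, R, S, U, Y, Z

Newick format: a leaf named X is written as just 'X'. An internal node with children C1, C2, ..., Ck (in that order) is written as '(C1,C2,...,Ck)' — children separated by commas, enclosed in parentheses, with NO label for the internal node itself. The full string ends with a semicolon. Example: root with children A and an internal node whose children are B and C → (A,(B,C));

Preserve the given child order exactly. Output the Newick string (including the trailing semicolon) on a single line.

internal I4 with children ['I3', 'I1']
  internal I3 with children ['G', 'I0', 'I2', 'Y']
    leaf 'G' → 'G'
    internal I0 with children ['E', 'R', 'S', 'U']
      leaf 'E' → 'E'
      leaf 'R' → 'R'
      leaf 'S' → 'S'
      leaf 'U' → 'U'
    → '(E,R,S,U)'
    internal I2 with children ['H', 'N']
      leaf 'H' → 'H'
      leaf 'N' → 'N'
    → '(H,N)'
    leaf 'Y' → 'Y'
  → '(G,(E,R,S,U),(H,N),Y)'
  internal I1 with children ['Z', 'L', 'Q', 'K']
    leaf 'Z' → 'Z'
    leaf 'L' → 'L'
    leaf 'Q' → 'Q'
    leaf 'K' → 'K'
  → '(Z,L,Q,K)'
→ '((G,(E,R,S,U),(H,N),Y),(Z,L,Q,K))'
Final: ((G,(E,R,S,U),(H,N),Y),(Z,L,Q,K));

Answer: ((G,(E,R,S,U),(H,N),Y),(Z,L,Q,K));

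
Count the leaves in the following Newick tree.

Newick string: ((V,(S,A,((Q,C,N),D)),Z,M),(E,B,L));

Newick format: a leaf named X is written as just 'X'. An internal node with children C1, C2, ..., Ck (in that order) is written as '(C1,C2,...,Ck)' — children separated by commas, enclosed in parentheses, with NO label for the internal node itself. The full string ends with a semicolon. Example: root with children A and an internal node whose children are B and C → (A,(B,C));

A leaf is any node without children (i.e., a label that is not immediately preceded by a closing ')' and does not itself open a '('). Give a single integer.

Answer: 12

Derivation:
Newick: ((V,(S,A,((Q,C,N),D)),Z,M),(E,B,L));
Scan left-to-right; a leaf is any maximal label run not followed by '(':
  pos 2: leaf 'V' → count = 1
  pos 5: leaf 'S' → count = 2
  pos 7: leaf 'A' → count = 3
  pos 11: leaf 'Q' → count = 4
  pos 13: leaf 'C' → count = 5
  pos 15: leaf 'N' → count = 6
  pos 18: leaf 'D' → count = 7
  pos 22: leaf 'Z' → count = 8
  pos 24: leaf 'M' → count = 9
  pos 28: leaf 'E' → count = 10
  pos 30: leaf 'B' → count = 11
  pos 32: leaf 'L' → count = 12
Total leaves: 12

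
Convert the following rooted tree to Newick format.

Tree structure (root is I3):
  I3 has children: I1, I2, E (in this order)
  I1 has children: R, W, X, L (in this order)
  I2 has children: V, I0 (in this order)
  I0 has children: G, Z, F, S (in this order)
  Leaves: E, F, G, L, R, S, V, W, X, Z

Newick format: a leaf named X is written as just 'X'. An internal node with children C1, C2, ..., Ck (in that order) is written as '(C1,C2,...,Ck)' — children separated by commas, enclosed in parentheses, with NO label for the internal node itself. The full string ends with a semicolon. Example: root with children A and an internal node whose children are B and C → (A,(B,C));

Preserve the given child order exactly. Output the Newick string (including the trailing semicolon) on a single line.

Answer: ((R,W,X,L),(V,(G,Z,F,S)),E);

Derivation:
internal I3 with children ['I1', 'I2', 'E']
  internal I1 with children ['R', 'W', 'X', 'L']
    leaf 'R' → 'R'
    leaf 'W' → 'W'
    leaf 'X' → 'X'
    leaf 'L' → 'L'
  → '(R,W,X,L)'
  internal I2 with children ['V', 'I0']
    leaf 'V' → 'V'
    internal I0 with children ['G', 'Z', 'F', 'S']
      leaf 'G' → 'G'
      leaf 'Z' → 'Z'
      leaf 'F' → 'F'
      leaf 'S' → 'S'
    → '(G,Z,F,S)'
  → '(V,(G,Z,F,S))'
  leaf 'E' → 'E'
→ '((R,W,X,L),(V,(G,Z,F,S)),E)'
Final: ((R,W,X,L),(V,(G,Z,F,S)),E);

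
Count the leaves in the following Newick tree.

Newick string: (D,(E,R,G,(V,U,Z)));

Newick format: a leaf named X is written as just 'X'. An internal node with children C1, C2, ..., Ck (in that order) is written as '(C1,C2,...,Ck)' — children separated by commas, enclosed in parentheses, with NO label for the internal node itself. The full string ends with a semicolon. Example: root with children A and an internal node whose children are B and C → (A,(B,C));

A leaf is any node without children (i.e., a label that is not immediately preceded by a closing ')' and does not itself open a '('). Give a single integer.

Newick: (D,(E,R,G,(V,U,Z)));
Scan left-to-right; a leaf is any maximal label run not followed by '(':
  pos 1: leaf 'D' → count = 1
  pos 4: leaf 'E' → count = 2
  pos 6: leaf 'R' → count = 3
  pos 8: leaf 'G' → count = 4
  pos 11: leaf 'V' → count = 5
  pos 13: leaf 'U' → count = 6
  pos 15: leaf 'Z' → count = 7
Total leaves: 7

Answer: 7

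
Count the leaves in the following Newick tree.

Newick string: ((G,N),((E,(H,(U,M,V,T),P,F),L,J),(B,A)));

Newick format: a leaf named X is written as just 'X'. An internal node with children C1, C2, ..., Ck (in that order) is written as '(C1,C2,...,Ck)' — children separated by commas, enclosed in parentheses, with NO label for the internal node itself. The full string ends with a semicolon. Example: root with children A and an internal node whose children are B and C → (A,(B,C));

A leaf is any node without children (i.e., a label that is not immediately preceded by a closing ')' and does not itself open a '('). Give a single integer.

Answer: 14

Derivation:
Newick: ((G,N),((E,(H,(U,M,V,T),P,F),L,J),(B,A)));
Scan left-to-right; a leaf is any maximal label run not followed by '(':
  pos 2: leaf 'G' → count = 1
  pos 4: leaf 'N' → count = 2
  pos 9: leaf 'E' → count = 3
  pos 12: leaf 'H' → count = 4
  pos 15: leaf 'U' → count = 5
  pos 17: leaf 'M' → count = 6
  pos 19: leaf 'V' → count = 7
  pos 21: leaf 'T' → count = 8
  pos 24: leaf 'P' → count = 9
  pos 26: leaf 'F' → count = 10
  pos 29: leaf 'L' → count = 11
  pos 31: leaf 'J' → count = 12
  pos 35: leaf 'B' → count = 13
  pos 37: leaf 'A' → count = 14
Total leaves: 14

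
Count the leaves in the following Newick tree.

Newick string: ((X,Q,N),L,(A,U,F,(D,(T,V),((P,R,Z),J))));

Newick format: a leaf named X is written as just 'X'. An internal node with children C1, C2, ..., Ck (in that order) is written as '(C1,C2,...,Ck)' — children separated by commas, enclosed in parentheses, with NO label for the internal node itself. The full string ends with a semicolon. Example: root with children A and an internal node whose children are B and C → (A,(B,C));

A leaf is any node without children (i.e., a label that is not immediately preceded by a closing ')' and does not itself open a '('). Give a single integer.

Answer: 14

Derivation:
Newick: ((X,Q,N),L,(A,U,F,(D,(T,V),((P,R,Z),J))));
Scan left-to-right; a leaf is any maximal label run not followed by '(':
  pos 2: leaf 'X' → count = 1
  pos 4: leaf 'Q' → count = 2
  pos 6: leaf 'N' → count = 3
  pos 9: leaf 'L' → count = 4
  pos 12: leaf 'A' → count = 5
  pos 14: leaf 'U' → count = 6
  pos 16: leaf 'F' → count = 7
  pos 19: leaf 'D' → count = 8
  pos 22: leaf 'T' → count = 9
  pos 24: leaf 'V' → count = 10
  pos 29: leaf 'P' → count = 11
  pos 31: leaf 'R' → count = 12
  pos 33: leaf 'Z' → count = 13
  pos 36: leaf 'J' → count = 14
Total leaves: 14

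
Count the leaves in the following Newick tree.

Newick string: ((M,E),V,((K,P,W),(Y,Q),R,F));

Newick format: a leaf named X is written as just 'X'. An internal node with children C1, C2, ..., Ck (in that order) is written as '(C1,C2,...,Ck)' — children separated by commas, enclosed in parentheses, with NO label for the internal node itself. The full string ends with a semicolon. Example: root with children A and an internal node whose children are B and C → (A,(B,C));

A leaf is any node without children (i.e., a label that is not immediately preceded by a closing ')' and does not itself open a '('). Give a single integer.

Answer: 10

Derivation:
Newick: ((M,E),V,((K,P,W),(Y,Q),R,F));
Scan left-to-right; a leaf is any maximal label run not followed by '(':
  pos 2: leaf 'M' → count = 1
  pos 4: leaf 'E' → count = 2
  pos 7: leaf 'V' → count = 3
  pos 11: leaf 'K' → count = 4
  pos 13: leaf 'P' → count = 5
  pos 15: leaf 'W' → count = 6
  pos 19: leaf 'Y' → count = 7
  pos 21: leaf 'Q' → count = 8
  pos 24: leaf 'R' → count = 9
  pos 26: leaf 'F' → count = 10
Total leaves: 10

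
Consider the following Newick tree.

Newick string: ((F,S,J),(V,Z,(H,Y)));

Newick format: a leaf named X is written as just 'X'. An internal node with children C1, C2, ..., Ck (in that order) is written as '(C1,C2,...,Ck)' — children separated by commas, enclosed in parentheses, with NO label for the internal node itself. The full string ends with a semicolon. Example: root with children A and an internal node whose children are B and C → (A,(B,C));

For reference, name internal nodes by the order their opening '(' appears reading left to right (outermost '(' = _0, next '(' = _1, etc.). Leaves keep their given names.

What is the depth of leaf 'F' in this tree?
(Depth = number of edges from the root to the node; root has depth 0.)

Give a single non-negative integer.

Newick: ((F,S,J),(V,Z,(H,Y)));
Naming internals by '(' encounter order: outermost '(' = _0, next = _1, ...
Query node: F
Path from root: _0 -> _1 -> F
Depth of F: 2 (number of edges from root)

Answer: 2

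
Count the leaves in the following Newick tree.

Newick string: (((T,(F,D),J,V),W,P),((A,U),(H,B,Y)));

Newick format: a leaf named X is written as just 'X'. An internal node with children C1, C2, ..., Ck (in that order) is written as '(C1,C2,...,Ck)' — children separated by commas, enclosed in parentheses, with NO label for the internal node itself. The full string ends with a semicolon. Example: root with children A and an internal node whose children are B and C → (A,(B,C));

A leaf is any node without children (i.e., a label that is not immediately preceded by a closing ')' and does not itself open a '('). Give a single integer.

Newick: (((T,(F,D),J,V),W,P),((A,U),(H,B,Y)));
Scan left-to-right; a leaf is any maximal label run not followed by '(':
  pos 3: leaf 'T' → count = 1
  pos 6: leaf 'F' → count = 2
  pos 8: leaf 'D' → count = 3
  pos 11: leaf 'J' → count = 4
  pos 13: leaf 'V' → count = 5
  pos 16: leaf 'W' → count = 6
  pos 18: leaf 'P' → count = 7
  pos 23: leaf 'A' → count = 8
  pos 25: leaf 'U' → count = 9
  pos 29: leaf 'H' → count = 10
  pos 31: leaf 'B' → count = 11
  pos 33: leaf 'Y' → count = 12
Total leaves: 12

Answer: 12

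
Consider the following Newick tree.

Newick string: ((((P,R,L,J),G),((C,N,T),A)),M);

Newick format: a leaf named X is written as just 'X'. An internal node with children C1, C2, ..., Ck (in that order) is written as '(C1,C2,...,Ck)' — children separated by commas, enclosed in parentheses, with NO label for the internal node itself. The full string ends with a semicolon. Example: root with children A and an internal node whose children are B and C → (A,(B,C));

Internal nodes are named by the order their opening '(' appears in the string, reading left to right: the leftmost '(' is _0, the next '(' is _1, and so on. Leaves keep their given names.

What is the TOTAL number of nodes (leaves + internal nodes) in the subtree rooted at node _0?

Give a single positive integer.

Newick: ((((P,R,L,J),G),((C,N,T),A)),M);
Locate _0: it is the '(' at position 0 (the 1st '(' reading left to right).
Query: subtree rooted at _0
_0: subtree_size = 1 + 15
  _1: subtree_size = 1 + 13
    _2: subtree_size = 1 + 6
      _3: subtree_size = 1 + 4
        P: subtree_size = 1 + 0
        R: subtree_size = 1 + 0
        L: subtree_size = 1 + 0
        J: subtree_size = 1 + 0
      G: subtree_size = 1 + 0
    _4: subtree_size = 1 + 5
      _5: subtree_size = 1 + 3
        C: subtree_size = 1 + 0
        N: subtree_size = 1 + 0
        T: subtree_size = 1 + 0
      A: subtree_size = 1 + 0
  M: subtree_size = 1 + 0
Total subtree size of _0: 16

Answer: 16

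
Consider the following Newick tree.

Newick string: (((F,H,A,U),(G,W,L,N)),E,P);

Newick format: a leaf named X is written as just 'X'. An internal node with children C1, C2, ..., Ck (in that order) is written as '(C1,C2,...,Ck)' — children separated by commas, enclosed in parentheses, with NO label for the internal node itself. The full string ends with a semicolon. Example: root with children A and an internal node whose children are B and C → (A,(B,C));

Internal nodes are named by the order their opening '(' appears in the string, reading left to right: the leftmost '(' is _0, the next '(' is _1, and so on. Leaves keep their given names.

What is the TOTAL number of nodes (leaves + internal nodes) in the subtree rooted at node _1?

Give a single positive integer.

Answer: 11

Derivation:
Newick: (((F,H,A,U),(G,W,L,N)),E,P);
Locate _1: it is the '(' at position 1 (the 2nd '(' reading left to right).
Query: subtree rooted at _1
_1: subtree_size = 1 + 10
  _2: subtree_size = 1 + 4
    F: subtree_size = 1 + 0
    H: subtree_size = 1 + 0
    A: subtree_size = 1 + 0
    U: subtree_size = 1 + 0
  _3: subtree_size = 1 + 4
    G: subtree_size = 1 + 0
    W: subtree_size = 1 + 0
    L: subtree_size = 1 + 0
    N: subtree_size = 1 + 0
Total subtree size of _1: 11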